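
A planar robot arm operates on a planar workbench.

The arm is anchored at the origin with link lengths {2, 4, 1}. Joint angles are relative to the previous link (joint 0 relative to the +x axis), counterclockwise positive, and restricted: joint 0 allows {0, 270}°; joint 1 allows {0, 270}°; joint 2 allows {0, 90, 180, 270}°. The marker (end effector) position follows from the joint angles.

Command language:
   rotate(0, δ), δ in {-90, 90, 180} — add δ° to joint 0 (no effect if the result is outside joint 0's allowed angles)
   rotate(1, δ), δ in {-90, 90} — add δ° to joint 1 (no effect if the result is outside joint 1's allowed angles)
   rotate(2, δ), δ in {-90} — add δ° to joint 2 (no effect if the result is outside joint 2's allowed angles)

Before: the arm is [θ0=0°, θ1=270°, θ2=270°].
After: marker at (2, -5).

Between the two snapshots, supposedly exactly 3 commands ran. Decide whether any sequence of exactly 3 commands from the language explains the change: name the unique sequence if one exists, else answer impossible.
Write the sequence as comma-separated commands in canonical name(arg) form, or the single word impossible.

rotate(2, -90), rotate(2, -90), rotate(2, -90)

begin: [θ0=0°, θ1=270°, θ2=270°]
t=1 rotate(2, -90) ⇒ [θ0=0°, θ1=270°, θ2=180°]
t=2 rotate(2, -90) ⇒ [θ0=0°, θ1=270°, θ2=90°]
t=3 rotate(2, -90) ⇒ [θ0=0°, θ1=270°, θ2=0°]
uniquely the one of 216 3-step routes that fits.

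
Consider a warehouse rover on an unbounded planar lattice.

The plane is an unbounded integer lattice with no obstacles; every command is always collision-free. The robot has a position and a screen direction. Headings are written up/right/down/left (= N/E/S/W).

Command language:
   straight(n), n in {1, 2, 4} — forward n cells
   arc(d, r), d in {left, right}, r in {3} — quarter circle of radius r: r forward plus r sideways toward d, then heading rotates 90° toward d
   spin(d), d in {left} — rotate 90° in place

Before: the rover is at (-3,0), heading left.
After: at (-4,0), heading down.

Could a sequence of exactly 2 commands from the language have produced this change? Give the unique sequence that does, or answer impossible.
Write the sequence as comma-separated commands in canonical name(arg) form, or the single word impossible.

straight(1), spin(left)

key: position moved to (-4,0) AND the heading swung to S — translation plus rotation needed
begin: at (-3,0), heading left
[1] after straight(1): at (-4,0), heading left
[2] after spin(left): at (-4,0), heading down
uniquely the one of 36 2-step routes that fits.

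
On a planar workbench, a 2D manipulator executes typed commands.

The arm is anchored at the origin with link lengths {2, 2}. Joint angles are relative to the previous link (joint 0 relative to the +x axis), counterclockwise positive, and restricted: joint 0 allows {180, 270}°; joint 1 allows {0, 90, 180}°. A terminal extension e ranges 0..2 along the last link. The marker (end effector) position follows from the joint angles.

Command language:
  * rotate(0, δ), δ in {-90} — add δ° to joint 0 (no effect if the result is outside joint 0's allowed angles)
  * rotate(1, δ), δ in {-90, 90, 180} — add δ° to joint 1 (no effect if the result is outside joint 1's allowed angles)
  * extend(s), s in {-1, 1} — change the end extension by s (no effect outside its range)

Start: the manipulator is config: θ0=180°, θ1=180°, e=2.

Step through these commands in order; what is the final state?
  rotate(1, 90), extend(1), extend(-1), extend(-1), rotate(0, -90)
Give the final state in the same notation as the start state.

begin: config: θ0=180°, θ1=180°, e=2
t=1 rotate(1, 90) ⇒ config: θ0=180°, θ1=180°, e=2
t=2 extend(1) ⇒ config: θ0=180°, θ1=180°, e=2
t=3 extend(-1) ⇒ config: θ0=180°, θ1=180°, e=1
t=4 extend(-1) ⇒ config: θ0=180°, θ1=180°, e=0
t=5 rotate(0, -90) ⇒ config: θ0=180°, θ1=180°, e=0

config: θ0=180°, θ1=180°, e=0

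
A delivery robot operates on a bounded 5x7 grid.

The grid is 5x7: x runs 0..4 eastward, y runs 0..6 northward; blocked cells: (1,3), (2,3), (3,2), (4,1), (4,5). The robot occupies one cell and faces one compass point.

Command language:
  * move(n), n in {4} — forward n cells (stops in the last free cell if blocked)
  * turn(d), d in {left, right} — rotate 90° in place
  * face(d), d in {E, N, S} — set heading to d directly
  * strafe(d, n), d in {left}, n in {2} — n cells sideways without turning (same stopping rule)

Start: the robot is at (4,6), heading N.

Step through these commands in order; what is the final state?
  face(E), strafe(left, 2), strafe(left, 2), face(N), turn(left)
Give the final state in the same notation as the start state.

at (4,6), heading W

start: at (4,6), heading N
1. face(E) → at (4,6), heading E
2. strafe(left, 2) → at (4,6), heading E
3. strafe(left, 2) → at (4,6), heading E
4. face(N) → at (4,6), heading N
5. turn(left) → at (4,6), heading W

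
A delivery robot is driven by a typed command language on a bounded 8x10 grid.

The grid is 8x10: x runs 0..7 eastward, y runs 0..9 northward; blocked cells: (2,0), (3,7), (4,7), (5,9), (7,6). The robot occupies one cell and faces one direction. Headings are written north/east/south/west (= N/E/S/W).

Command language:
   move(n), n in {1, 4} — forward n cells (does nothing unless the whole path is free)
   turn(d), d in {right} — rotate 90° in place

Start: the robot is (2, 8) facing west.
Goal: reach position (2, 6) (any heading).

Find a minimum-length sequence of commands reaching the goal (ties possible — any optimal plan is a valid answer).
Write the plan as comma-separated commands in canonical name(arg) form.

begin: (2, 8) facing west
1. turn(right) → (2, 8) facing north
2. turn(right) → (2, 8) facing east
3. turn(right) → (2, 8) facing south
4. move(1) → (2, 7) facing south
5. move(1) → (2, 6) facing south
minimal: 5 command(s), checked below 5.

turn(right), turn(right), turn(right), move(1), move(1)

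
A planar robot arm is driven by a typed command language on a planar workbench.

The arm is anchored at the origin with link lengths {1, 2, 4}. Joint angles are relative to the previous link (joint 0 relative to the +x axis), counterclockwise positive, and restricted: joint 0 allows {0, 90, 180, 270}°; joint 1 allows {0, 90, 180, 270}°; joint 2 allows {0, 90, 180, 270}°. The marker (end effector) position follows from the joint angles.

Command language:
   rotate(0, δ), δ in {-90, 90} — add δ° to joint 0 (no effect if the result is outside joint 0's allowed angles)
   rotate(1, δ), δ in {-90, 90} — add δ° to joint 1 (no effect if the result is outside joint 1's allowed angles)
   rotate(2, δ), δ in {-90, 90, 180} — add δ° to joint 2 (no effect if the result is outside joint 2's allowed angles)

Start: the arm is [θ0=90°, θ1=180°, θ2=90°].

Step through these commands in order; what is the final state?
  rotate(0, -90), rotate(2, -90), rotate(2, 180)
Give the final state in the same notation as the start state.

begin: [θ0=90°, θ1=180°, θ2=90°]
t=1 rotate(0, -90) ⇒ [θ0=0°, θ1=180°, θ2=90°]
t=2 rotate(2, -90) ⇒ [θ0=0°, θ1=180°, θ2=0°]
t=3 rotate(2, 180) ⇒ [θ0=0°, θ1=180°, θ2=180°]

[θ0=0°, θ1=180°, θ2=180°]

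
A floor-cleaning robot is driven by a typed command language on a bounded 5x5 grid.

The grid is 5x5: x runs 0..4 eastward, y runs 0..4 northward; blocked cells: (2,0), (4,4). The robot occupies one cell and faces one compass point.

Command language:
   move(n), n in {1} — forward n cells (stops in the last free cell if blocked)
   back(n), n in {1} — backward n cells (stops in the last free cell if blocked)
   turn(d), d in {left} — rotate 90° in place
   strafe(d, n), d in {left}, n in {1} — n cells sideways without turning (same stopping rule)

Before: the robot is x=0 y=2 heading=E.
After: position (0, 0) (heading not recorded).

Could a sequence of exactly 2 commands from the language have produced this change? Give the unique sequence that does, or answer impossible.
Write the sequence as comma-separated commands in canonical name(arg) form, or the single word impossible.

impossible

every 2-command combo misses the target.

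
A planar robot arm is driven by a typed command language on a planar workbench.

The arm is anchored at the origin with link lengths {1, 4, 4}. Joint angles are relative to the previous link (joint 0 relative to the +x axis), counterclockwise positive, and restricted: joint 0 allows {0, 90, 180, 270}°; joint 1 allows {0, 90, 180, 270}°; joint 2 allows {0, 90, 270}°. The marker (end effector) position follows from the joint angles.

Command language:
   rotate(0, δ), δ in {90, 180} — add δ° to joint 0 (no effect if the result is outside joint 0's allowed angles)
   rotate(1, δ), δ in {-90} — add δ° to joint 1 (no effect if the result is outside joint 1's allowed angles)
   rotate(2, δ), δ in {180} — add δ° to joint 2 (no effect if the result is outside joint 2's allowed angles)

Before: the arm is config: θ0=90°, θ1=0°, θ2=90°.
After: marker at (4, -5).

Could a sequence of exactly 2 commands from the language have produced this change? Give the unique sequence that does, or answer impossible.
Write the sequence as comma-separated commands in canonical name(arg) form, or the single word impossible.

rotate(0, 90), rotate(0, 90)

begin: config: θ0=90°, θ1=0°, θ2=90°
[1] after rotate(0, 90): config: θ0=180°, θ1=0°, θ2=90°
[2] after rotate(0, 90): config: θ0=270°, θ1=0°, θ2=90°
no rival 2-sequence matches.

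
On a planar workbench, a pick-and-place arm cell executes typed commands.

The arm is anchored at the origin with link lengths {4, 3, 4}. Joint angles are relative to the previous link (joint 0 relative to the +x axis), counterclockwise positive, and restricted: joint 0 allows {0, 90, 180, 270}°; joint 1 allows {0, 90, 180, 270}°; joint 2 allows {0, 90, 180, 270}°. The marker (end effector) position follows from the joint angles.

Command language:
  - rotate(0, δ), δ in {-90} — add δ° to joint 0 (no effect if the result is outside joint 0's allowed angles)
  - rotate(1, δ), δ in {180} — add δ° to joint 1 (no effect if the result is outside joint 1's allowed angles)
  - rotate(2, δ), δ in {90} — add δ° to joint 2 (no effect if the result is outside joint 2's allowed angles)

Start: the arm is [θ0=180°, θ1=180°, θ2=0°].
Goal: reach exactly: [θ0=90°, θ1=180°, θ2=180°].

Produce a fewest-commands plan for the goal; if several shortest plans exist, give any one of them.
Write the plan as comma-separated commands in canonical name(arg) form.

from: [θ0=180°, θ1=180°, θ2=0°]
t=1 rotate(2, 90) ⇒ [θ0=180°, θ1=180°, θ2=90°]
t=2 rotate(2, 90) ⇒ [θ0=180°, θ1=180°, θ2=180°]
t=3 rotate(0, -90) ⇒ [θ0=90°, θ1=180°, θ2=180°]
no 2-step plan works, so 3 is optimal.

rotate(2, 90), rotate(2, 90), rotate(0, -90)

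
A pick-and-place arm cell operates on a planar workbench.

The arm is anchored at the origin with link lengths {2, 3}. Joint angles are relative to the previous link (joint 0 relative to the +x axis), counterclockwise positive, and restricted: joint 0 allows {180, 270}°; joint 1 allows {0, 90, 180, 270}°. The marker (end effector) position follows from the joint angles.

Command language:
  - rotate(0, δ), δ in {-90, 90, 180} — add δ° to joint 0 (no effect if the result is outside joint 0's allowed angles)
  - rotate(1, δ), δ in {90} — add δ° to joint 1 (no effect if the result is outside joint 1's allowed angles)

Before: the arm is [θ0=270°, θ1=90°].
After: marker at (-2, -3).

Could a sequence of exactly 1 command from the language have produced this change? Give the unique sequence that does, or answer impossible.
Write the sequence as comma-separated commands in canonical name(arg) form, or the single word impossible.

rotate(0, -90)

t0: [θ0=270°, θ1=90°]
t=1 rotate(0, -90) ⇒ [θ0=180°, θ1=90°]
uniquely the one of 4 1-step routes that fits.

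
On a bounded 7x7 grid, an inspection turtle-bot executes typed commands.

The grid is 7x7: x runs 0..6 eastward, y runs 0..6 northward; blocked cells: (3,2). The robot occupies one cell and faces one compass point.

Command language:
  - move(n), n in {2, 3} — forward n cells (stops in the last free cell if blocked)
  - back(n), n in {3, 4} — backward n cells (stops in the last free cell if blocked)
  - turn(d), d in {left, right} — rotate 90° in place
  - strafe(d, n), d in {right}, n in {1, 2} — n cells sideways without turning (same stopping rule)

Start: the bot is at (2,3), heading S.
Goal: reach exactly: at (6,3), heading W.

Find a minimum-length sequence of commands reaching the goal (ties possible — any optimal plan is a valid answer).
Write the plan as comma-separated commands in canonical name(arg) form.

turn(right), back(4)

begin: at (2,3), heading S
[1] after turn(right): at (2,3), heading W
[2] after back(4): at (6,3), heading W
shorter routes all fall short; 2 is best.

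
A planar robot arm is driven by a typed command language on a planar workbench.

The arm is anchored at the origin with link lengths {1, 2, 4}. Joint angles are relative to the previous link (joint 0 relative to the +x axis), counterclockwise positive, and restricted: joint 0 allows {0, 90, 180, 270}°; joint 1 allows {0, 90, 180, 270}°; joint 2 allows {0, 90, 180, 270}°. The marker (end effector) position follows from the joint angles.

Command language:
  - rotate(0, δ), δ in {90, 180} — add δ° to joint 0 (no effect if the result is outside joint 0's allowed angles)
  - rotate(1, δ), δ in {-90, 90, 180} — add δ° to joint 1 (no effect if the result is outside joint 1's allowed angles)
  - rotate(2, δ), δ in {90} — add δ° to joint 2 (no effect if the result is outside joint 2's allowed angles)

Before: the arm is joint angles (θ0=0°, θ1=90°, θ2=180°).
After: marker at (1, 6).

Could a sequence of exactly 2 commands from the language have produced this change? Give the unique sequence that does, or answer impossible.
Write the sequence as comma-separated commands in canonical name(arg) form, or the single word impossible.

rotate(2, 90), rotate(2, 90)

start: joint angles (θ0=0°, θ1=90°, θ2=180°)
[1] after rotate(2, 90): joint angles (θ0=0°, θ1=90°, θ2=270°)
[2] after rotate(2, 90): joint angles (θ0=0°, θ1=90°, θ2=0°)
all 36 alternatives checked — unique.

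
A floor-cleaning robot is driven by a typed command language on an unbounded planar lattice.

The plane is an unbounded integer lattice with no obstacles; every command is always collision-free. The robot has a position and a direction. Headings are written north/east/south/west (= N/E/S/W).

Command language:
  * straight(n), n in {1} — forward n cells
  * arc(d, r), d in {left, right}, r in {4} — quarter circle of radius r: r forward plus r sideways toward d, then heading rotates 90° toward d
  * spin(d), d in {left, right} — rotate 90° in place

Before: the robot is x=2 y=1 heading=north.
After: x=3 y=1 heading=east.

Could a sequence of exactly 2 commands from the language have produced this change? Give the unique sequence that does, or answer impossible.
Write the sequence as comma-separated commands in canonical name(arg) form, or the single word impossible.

key: order matters: swapping spin(right) and straight(1) lands elsewhere
initial: x=2 y=1 heading=north
t=1 spin(right) ⇒ x=2 y=1 heading=east
t=2 straight(1) ⇒ x=3 y=1 heading=east
uniquely the one of 25 2-step routes that fits.

spin(right), straight(1)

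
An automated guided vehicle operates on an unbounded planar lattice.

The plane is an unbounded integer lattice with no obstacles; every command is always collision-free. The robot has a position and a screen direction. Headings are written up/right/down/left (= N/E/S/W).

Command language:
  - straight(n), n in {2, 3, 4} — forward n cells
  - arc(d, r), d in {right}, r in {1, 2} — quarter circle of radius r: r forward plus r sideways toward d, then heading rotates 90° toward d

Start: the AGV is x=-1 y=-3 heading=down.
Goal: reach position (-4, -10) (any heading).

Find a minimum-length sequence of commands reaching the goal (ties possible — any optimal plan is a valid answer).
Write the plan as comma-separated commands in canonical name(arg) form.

t0: x=-1 y=-3 heading=down
t=1 straight(3) ⇒ x=-1 y=-6 heading=down
t=2 straight(3) ⇒ x=-1 y=-9 heading=down
t=3 arc(right, 1) ⇒ x=-2 y=-10 heading=left
t=4 straight(2) ⇒ x=-4 y=-10 heading=left
shorter routes all fall short; 4 is best.

straight(3), straight(3), arc(right, 1), straight(2)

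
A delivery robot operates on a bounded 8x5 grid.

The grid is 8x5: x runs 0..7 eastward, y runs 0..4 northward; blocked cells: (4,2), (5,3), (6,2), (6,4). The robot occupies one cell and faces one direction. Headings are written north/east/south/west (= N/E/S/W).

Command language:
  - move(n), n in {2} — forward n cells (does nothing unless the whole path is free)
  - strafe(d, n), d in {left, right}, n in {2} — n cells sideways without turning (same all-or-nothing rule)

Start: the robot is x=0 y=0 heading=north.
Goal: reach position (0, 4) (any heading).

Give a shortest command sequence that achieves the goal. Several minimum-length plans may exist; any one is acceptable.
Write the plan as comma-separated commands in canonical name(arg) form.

move(2), move(2)

from: x=0 y=0 heading=north
step 1 (move(2)): x=0 y=2 heading=north
step 2 (move(2)): x=0 y=4 heading=north
nothing shorter than 2 reaches the goal.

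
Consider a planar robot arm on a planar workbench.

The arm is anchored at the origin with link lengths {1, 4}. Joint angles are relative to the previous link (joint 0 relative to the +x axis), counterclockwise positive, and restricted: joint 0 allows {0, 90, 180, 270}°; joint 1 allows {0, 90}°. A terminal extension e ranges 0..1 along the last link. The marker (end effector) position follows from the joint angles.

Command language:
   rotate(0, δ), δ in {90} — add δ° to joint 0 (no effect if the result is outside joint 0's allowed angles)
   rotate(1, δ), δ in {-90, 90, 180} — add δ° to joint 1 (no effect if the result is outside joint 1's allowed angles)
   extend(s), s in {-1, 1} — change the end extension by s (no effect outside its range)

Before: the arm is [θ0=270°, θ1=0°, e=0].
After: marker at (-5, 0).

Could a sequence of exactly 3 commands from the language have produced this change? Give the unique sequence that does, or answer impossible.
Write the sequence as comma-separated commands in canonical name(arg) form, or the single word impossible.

rotate(0, 90), rotate(0, 90), rotate(0, 90)

from: [θ0=270°, θ1=0°, e=0]
[1] after rotate(0, 90): [θ0=0°, θ1=0°, e=0]
[2] after rotate(0, 90): [θ0=90°, θ1=0°, e=0]
[3] after rotate(0, 90): [θ0=180°, θ1=0°, e=0]
all 216 alternatives checked — unique.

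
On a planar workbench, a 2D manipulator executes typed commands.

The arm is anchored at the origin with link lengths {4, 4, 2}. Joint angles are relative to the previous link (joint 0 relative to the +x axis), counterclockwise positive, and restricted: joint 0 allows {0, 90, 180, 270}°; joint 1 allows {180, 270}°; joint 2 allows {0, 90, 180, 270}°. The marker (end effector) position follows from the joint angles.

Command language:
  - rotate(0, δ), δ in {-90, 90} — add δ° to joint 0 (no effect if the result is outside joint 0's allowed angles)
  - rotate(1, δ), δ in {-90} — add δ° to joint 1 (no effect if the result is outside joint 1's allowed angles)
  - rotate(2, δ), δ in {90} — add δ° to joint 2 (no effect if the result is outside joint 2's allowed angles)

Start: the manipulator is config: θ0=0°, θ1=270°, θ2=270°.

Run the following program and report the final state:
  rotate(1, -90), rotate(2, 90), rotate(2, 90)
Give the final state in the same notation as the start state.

start: config: θ0=0°, θ1=270°, θ2=270°
t=1 rotate(1, -90) ⇒ config: θ0=0°, θ1=180°, θ2=270°
t=2 rotate(2, 90) ⇒ config: θ0=0°, θ1=180°, θ2=0°
t=3 rotate(2, 90) ⇒ config: θ0=0°, θ1=180°, θ2=90°

config: θ0=0°, θ1=180°, θ2=90°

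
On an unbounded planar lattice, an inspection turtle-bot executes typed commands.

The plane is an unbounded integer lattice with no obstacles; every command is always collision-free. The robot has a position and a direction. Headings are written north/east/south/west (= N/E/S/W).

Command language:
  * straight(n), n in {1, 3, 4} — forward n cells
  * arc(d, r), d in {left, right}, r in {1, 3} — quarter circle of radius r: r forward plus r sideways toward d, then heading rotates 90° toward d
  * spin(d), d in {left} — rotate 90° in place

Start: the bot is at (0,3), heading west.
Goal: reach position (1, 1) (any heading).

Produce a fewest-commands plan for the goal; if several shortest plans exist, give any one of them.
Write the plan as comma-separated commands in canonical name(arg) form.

arc(left, 1), arc(left, 1), straight(1)

initial: at (0,3), heading west
t=1 arc(left, 1) ⇒ at (-1,2), heading south
t=2 arc(left, 1) ⇒ at (0,1), heading east
t=3 straight(1) ⇒ at (1,1), heading east
shorter routes all fall short; 3 is best.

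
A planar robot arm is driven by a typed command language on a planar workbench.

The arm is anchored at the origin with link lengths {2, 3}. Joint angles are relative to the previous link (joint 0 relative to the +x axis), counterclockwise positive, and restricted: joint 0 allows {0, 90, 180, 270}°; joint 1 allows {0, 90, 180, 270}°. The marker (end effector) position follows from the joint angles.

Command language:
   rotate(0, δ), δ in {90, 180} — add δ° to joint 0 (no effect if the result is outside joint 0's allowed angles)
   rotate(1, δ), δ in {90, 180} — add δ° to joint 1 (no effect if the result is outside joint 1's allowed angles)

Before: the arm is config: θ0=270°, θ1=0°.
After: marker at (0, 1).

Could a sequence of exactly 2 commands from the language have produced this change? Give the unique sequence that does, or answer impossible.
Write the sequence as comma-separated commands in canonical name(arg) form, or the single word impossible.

initial: config: θ0=270°, θ1=0°
[1] after rotate(1, 90): config: θ0=270°, θ1=90°
[2] after rotate(1, 90): config: θ0=270°, θ1=180°
all 16 alternatives checked — unique.

rotate(1, 90), rotate(1, 90)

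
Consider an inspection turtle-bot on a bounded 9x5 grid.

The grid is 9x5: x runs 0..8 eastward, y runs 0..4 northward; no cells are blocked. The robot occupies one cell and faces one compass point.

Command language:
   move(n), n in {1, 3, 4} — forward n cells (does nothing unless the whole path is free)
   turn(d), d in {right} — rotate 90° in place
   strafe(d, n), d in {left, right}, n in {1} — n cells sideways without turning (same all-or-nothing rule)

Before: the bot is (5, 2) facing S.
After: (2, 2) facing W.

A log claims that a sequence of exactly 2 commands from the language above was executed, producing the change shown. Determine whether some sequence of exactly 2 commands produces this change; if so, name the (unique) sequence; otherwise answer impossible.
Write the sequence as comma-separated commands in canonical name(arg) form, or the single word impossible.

turn(right), move(3)

key: running move(3) before turn(right) would end elsewhere — order is forced
from: (5, 2) facing S
t=1 turn(right) ⇒ (5, 2) facing W
t=2 move(3) ⇒ (2, 2) facing W
no other 2-command option fits: unique.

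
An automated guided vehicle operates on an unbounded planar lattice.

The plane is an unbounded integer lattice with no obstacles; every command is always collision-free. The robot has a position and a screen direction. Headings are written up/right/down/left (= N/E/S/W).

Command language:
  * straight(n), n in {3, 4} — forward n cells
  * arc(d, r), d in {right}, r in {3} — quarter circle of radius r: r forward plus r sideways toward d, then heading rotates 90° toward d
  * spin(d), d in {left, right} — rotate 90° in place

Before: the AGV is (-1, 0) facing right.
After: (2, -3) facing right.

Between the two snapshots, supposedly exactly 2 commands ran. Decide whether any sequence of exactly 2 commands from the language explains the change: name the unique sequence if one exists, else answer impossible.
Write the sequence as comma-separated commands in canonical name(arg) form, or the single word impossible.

key: running spin(left) before arc(right, 3) would end elsewhere — order is forced
start: (-1, 0) facing right
1. arc(right, 3) → (2, -3) facing down
2. spin(left) → (2, -3) facing right
no rival 2-sequence matches.

arc(right, 3), spin(left)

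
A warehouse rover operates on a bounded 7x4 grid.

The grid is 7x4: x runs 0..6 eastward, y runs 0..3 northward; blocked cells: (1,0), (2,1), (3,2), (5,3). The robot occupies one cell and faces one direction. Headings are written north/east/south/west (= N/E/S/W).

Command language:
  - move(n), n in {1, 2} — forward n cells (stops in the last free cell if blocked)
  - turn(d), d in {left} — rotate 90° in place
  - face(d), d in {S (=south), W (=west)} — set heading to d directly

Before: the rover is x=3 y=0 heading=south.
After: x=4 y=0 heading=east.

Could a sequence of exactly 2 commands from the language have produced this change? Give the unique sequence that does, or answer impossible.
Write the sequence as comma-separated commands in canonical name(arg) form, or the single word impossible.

key: order matters: swapping turn(left) and move(1) lands elsewhere
from: x=3 y=0 heading=south
t=1 turn(left) ⇒ x=3 y=0 heading=east
t=2 move(1) ⇒ x=4 y=0 heading=east
uniquely the one of 25 2-step routes that fits.

turn(left), move(1)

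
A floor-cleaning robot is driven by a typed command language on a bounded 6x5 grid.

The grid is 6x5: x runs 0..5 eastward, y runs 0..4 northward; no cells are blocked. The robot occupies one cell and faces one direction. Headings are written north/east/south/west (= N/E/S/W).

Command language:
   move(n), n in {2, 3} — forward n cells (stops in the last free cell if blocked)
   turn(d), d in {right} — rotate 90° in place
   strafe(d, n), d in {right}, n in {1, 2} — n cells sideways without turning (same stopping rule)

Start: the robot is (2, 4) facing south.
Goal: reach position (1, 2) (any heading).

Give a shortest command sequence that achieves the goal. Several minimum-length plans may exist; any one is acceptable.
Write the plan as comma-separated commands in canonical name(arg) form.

initial: (2, 4) facing south
t=1 strafe(right, 1) ⇒ (1, 4) facing south
t=2 move(2) ⇒ (1, 2) facing south
no 1-step plan works, so 2 is optimal.

strafe(right, 1), move(2)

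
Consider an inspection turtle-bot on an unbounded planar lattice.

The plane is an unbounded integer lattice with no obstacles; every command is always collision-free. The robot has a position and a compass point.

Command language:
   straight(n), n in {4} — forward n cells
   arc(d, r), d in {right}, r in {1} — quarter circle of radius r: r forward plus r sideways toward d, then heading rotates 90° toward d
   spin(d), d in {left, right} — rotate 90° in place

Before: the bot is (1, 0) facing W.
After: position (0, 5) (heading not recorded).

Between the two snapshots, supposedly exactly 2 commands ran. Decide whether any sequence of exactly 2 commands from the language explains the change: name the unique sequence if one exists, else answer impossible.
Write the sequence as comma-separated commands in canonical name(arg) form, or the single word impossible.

arc(right, 1), straight(4)

key: order matters: swapping arc(right, 1) and straight(4) lands elsewhere
t0: (1, 0) facing W
step 1 (arc(right, 1)): (0, 1) facing N
step 2 (straight(4)): (0, 5) facing N
all 16 alternatives checked — unique.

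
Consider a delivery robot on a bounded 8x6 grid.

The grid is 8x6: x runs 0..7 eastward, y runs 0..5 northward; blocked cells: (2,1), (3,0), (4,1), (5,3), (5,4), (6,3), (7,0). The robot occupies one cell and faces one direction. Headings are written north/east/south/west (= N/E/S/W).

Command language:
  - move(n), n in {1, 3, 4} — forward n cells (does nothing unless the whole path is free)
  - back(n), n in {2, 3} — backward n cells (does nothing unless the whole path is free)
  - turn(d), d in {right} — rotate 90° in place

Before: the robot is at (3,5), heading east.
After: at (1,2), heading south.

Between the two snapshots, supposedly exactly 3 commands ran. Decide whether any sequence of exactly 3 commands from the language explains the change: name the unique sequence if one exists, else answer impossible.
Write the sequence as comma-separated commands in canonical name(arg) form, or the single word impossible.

key: position moved to (1,2) AND the heading swung to S — translation plus rotation needed
begin: at (3,5), heading east
[1] after back(2): at (1,5), heading east
[2] after turn(right): at (1,5), heading south
[3] after move(3): at (1,2), heading south
no other 3-command option fits: unique.

back(2), turn(right), move(3)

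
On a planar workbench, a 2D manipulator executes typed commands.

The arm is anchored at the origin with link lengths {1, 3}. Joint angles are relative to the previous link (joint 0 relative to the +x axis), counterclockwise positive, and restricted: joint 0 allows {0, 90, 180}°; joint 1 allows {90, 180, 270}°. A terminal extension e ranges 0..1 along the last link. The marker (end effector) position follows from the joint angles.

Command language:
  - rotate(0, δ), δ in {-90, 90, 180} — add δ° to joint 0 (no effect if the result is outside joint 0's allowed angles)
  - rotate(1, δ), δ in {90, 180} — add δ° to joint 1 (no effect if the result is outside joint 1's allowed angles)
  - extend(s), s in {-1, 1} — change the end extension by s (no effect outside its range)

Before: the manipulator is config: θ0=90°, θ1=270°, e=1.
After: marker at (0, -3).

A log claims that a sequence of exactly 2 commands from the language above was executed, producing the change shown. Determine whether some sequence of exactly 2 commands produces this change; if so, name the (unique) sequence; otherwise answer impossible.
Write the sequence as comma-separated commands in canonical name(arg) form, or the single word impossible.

key: order matters: swapping rotate(1, 180) and rotate(1, 90) lands elsewhere
start: config: θ0=90°, θ1=270°, e=1
step 1 (rotate(1, 180)): config: θ0=90°, θ1=90°, e=1
step 2 (rotate(1, 90)): config: θ0=90°, θ1=180°, e=1
no other 2-command option fits: unique.

rotate(1, 180), rotate(1, 90)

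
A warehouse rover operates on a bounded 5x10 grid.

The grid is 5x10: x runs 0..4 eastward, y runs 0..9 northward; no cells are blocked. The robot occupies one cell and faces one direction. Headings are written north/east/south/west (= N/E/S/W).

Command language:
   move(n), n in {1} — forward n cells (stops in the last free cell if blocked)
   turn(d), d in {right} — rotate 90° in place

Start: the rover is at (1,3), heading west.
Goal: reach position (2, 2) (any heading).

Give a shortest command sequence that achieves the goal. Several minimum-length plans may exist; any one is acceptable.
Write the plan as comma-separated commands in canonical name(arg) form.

turn(right), turn(right), move(1), turn(right), move(1)

begin: at (1,3), heading west
t=1 turn(right) ⇒ at (1,3), heading north
t=2 turn(right) ⇒ at (1,3), heading east
t=3 move(1) ⇒ at (2,3), heading east
t=4 turn(right) ⇒ at (2,3), heading south
t=5 move(1) ⇒ at (2,2), heading south
no 4-step plan works, so 5 is optimal.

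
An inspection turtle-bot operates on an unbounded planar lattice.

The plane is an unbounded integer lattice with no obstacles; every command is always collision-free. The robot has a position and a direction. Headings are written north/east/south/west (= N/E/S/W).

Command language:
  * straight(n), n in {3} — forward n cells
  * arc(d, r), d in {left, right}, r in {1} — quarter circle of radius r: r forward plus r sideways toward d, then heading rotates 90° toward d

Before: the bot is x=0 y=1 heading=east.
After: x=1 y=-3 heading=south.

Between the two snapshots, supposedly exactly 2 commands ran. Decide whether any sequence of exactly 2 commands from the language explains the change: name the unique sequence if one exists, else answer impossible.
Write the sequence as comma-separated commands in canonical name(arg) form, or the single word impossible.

key: order matters: swapping arc(right, 1) and straight(3) lands elsewhere
begin: x=0 y=1 heading=east
1. arc(right, 1) → x=1 y=0 heading=south
2. straight(3) → x=1 y=-3 heading=south
uniquely the one of 9 2-step routes that fits.

arc(right, 1), straight(3)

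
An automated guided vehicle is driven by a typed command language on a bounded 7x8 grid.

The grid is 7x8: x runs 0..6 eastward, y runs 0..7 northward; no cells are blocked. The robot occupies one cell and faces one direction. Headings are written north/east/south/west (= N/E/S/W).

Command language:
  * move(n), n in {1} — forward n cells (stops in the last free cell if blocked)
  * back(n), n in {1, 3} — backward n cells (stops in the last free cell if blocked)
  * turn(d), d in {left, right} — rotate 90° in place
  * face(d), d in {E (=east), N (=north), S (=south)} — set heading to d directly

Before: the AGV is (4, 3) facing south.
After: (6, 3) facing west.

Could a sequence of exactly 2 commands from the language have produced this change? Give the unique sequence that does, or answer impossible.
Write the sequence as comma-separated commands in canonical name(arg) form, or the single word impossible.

turn(right), back(3)

key: running back(3) before turn(right) would end elsewhere — order is forced
t0: (4, 3) facing south
[1] after turn(right): (4, 3) facing west
[2] after back(3): (6, 3) facing west
no rival 2-sequence matches.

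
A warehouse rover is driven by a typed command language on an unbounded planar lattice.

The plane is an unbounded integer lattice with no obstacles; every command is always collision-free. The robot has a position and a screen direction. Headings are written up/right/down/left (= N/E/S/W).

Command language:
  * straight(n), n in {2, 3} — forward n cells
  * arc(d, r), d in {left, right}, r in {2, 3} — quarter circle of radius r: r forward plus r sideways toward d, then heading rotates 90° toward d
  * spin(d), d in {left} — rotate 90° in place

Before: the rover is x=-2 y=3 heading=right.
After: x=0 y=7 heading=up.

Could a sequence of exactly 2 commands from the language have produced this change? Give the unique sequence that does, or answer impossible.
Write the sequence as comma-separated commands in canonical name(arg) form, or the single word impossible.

key: position moved to (0,7) AND the heading swung to N — translation plus rotation needed
start: x=-2 y=3 heading=right
t=1 arc(left, 2) ⇒ x=0 y=5 heading=up
t=2 straight(2) ⇒ x=0 y=7 heading=up
no other 2-command option fits: unique.

arc(left, 2), straight(2)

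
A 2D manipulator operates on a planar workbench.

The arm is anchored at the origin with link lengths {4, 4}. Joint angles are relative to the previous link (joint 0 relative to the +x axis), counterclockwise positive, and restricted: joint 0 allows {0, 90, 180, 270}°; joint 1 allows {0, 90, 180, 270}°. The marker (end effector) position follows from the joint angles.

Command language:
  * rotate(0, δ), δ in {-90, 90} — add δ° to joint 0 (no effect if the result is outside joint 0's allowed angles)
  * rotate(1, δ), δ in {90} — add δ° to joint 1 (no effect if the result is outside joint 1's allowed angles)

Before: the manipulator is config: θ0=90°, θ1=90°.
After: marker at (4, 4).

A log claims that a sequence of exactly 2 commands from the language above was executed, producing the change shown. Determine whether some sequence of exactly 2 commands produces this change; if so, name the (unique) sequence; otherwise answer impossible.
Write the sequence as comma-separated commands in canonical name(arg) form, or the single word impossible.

rotate(1, 90), rotate(1, 90)

begin: config: θ0=90°, θ1=90°
[1] after rotate(1, 90): config: θ0=90°, θ1=180°
[2] after rotate(1, 90): config: θ0=90°, θ1=270°
no other 2-command option fits: unique.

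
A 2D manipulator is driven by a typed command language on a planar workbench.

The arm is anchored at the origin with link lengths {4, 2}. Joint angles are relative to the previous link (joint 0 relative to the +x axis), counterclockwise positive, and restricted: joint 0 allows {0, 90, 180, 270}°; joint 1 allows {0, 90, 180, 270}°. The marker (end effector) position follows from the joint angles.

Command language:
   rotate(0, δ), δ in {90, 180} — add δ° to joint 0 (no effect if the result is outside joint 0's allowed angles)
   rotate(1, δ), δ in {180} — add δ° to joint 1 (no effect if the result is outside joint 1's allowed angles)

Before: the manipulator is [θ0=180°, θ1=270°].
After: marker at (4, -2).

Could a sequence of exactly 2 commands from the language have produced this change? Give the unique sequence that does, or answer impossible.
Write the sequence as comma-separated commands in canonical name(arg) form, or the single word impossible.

rotate(0, 90), rotate(0, 90)

t0: [θ0=180°, θ1=270°]
t=1 rotate(0, 90) ⇒ [θ0=270°, θ1=270°]
t=2 rotate(0, 90) ⇒ [θ0=0°, θ1=270°]
no other 2-command option fits: unique.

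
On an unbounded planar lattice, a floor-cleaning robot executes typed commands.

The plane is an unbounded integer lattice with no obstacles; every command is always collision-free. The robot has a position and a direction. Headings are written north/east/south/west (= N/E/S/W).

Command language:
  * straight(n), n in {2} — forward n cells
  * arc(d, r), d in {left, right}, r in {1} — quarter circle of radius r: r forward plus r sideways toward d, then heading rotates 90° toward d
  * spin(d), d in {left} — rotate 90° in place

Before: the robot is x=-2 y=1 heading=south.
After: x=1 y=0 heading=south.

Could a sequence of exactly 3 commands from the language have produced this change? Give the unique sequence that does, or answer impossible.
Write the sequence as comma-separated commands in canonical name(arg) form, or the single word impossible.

key: running arc(right, 1) before spin(left) would end elsewhere — order is forced
start: x=-2 y=1 heading=south
step 1 (spin(left)): x=-2 y=1 heading=east
step 2 (straight(2)): x=0 y=1 heading=east
step 3 (arc(right, 1)): x=1 y=0 heading=south
all 64 alternatives checked — unique.

spin(left), straight(2), arc(right, 1)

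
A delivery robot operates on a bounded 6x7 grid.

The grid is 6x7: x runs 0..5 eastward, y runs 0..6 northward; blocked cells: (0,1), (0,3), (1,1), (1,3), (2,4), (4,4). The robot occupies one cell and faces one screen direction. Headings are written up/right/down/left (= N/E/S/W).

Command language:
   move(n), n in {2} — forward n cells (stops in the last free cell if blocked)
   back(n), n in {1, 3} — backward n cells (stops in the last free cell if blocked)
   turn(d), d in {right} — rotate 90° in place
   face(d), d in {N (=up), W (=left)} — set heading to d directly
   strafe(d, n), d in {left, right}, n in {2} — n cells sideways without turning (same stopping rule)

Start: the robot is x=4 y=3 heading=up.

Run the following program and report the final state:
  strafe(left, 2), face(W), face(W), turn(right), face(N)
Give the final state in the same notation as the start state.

from: x=4 y=3 heading=up
1. strafe(left, 2) → x=2 y=3 heading=up
2. face(W) → x=2 y=3 heading=left
3. face(W) → x=2 y=3 heading=left
4. turn(right) → x=2 y=3 heading=up
5. face(N) → x=2 y=3 heading=up

x=2 y=3 heading=up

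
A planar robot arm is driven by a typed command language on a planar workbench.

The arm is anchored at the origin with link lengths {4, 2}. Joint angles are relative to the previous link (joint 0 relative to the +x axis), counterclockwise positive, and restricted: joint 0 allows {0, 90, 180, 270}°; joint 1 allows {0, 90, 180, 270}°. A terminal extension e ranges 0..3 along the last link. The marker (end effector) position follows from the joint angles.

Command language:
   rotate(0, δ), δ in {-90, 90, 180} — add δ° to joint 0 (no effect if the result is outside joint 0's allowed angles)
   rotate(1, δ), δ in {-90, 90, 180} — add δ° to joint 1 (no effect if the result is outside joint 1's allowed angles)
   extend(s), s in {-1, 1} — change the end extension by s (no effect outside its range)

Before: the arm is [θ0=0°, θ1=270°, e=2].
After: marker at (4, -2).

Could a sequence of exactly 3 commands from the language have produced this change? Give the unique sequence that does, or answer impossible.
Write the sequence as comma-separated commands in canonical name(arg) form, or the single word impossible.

extend(-1), extend(-1), extend(-1)

start: [θ0=0°, θ1=270°, e=2]
step 1 (extend(-1)): [θ0=0°, θ1=270°, e=1]
step 2 (extend(-1)): [θ0=0°, θ1=270°, e=0]
step 3 (extend(-1)): [θ0=0°, θ1=270°, e=0]
no other 3-command option fits: unique.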